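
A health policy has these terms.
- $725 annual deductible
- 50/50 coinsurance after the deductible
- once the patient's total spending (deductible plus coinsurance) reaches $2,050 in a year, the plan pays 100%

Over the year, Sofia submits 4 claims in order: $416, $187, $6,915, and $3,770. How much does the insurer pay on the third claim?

$5,468

#1 ($416): all of it applies to the deductible. Patient pays $416; OOP now $416. Plan pays $416 − $416 = $0.
#2 ($187): fully absorbed by the deductible. Cost to patient: $187. OOP to date $603. Plan pays $187 − $187 = $0.
#3 ($6,915): $122 finishes the deductible; $6,793 goes to coinsurance; patient's 50% is $3,396.50. Claim cost before the cap: $122 + $3,396.50 = $3,518.50. OOP would hit $4,121.50 > $2,050, so the cap limits the patient to $2,050 − $603 = $1,447. Plan pays $6,915 − $1,447 = $5,468.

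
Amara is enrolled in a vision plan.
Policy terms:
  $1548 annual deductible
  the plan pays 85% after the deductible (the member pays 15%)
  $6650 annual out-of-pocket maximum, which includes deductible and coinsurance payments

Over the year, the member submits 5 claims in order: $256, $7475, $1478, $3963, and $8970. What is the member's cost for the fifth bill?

Claim 1 ($256): fully absorbed by the deductible. Member owes $256 (running OOP $256).
Claim 2 ($7475): $1292 finishes the deductible; $6183 goes to coinsurance; 15% of $6183 = $927.45. Cost to member: $2219.45. OOP to date $2475.45.
Claim 3 ($1478): deductible already satisfied, so member's share is 15% × $1478 = $221.70. Member owes $221.70 (running OOP $2697.15).
Claim 4 ($3963): deductible met; 15% of $3963 = $594.45. Member pays $594.45; OOP now $3291.60.
Claim 5 ($8970): 15% coinsurance on $8970 = $1345.50. Cost to member: $1345.50. OOP to date $4637.10.

$1345.50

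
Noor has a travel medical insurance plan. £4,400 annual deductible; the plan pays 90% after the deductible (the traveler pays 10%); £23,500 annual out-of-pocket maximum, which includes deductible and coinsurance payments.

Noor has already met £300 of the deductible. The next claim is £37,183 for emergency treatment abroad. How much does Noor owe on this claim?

Remaining deductible: £4,400 − £300 = £4,100.
The remaining £33,083 (= £37,183 − £4,100) moves to coinsurance.
Coinsurance: £33,083 × 10% = £3,308.30.
That puts the traveler's cost at £4,100 + £3,308.30 = £7,408.30 before any cap.
Cumulative spending £300 + £7,408.30 = £7,708.30 stays under the £23,500 maximum.

£7,408.30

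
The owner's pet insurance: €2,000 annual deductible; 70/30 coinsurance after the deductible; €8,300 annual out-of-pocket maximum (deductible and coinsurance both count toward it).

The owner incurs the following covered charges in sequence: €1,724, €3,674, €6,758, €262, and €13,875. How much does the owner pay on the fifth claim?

€3,174.60

#1 (€1,724): entire amount goes to the deductible. Owner pays €1,724; OOP now €1,724.
#2 (€3,674): €276 finishes the deductible; €3,398 goes to coinsurance; 30% of €3,398 = €1,019.40. Owner pays €1,295.40; OOP now €3,019.40.
#3 (€6,758): 30% coinsurance on €6,758 = €2,027.40. Cost to owner: €2,027.40. OOP to date €5,046.80.
#4 (€262): deductible met; 30% of €262 = €78.60. Owner owes €78.60 (running OOP €5,125.40).
#5 (€13,875): deductible already satisfied, so owner's share is 30% × €13,875 = €4,162.50. That would push OOP to €9,287.90, over the €8,300 cap, so owner pays €8,300 − €5,125.40 = €3,174.60.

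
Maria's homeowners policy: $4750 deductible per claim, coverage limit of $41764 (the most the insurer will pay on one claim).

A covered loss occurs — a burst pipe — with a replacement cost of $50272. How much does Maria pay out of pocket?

$8508

Less the $4750 deductible: $50272 − $4750 = $45522.
Since $45522 > $41764, the payout is capped at $41764.
Out of pocket: $50272 − $41764 = $8508.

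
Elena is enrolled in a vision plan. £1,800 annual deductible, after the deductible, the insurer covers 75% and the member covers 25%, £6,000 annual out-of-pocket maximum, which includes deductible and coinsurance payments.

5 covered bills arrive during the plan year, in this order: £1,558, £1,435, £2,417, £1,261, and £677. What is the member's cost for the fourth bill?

Claim 1 — £1,558: all of it applies to the deductible. Member owes £1,558 (running OOP £1,558).
Claim 2 — £1,435: deductible takes £242, £1,193 remains; member's 25% is £298.25. Member pays £540.25; OOP now £2,098.25.
Claim 3 — £2,417: deductible already satisfied, so member's share is 25% × £2,417 = £604.25. Cost to member: £604.25. OOP to date £2,702.50.
Claim 4 — £1,261: deductible already satisfied, so member's share is 25% × £1,261 = £315.25. Member pays £315.25; OOP now £3,017.75.

£315.25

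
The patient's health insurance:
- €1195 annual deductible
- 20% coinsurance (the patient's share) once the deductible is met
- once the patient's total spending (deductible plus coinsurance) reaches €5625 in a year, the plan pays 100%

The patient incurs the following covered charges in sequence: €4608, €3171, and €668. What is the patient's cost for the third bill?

€133.60

Bill 1, €4608: €1195 finishes the deductible; €3413 goes to coinsurance; patient's 20% is €682.60. Patient pays €1877.60; OOP now €1877.60.
Bill 2, €3171: deductible already satisfied, so patient's share is 20% × €3171 = €634.20. Patient owes €634.20 (running OOP €2511.80).
Bill 3, €668: deductible already satisfied, so patient's share is 20% × €668 = €133.60. Patient owes €133.60 (running OOP €2645.40).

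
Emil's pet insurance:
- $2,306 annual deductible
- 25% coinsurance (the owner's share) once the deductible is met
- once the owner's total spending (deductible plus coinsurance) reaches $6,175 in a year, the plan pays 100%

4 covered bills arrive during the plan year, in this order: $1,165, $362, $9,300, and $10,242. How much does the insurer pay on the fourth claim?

Claim 1 — $1,165: all of it applies to the deductible. Cost to owner: $1,165. OOP to date $1,165. Insurer: $1,165 − $1,165 = $0.
Claim 2 — $362: all of it applies to the deductible. Cost to owner: $362. OOP to date $1,527. Insurer: $362 − $362 = $0.
Claim 3 — $9,300: $779 finishes the deductible; $8,521 goes to coinsurance; owner's 25% is $2,130.25. Cost to owner: $2,909.25. OOP to date $4,436.25. Plan pays $9,300 − $2,909.25 = $6,390.75.
Claim 4 — $10,242: deductible met; 25% of $10,242 = $2,560.50. OOP would hit $6,996.75 > $6,175, so the cap limits the owner to $6,175 − $4,436.25 = $1,738.75. Plan pays $10,242 − $1,738.75 = $8,503.25.

$8,503.25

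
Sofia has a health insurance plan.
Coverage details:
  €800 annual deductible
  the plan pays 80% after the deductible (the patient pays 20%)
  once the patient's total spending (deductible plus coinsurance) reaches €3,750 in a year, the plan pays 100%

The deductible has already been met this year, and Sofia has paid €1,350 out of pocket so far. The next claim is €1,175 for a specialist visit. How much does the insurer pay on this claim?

With the deductible met, the entire €1,175 is subject to coinsurance.
Coinsurance: €1,175 × 20% = €235.
Cumulative spending €1,350 + €235 = €1,585 stays under the €3,750 maximum.
The insurer covers the remainder: €1,175 − €235 = €940.

€940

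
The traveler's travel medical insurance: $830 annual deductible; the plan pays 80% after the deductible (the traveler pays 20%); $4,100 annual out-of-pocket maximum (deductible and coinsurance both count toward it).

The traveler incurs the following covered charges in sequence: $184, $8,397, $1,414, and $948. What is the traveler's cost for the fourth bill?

Claim 1 ($184): all of it applies to the deductible. Traveler pays $184; OOP now $184.
Claim 2 ($8,397): $646 finishes the deductible; $7,751 goes to coinsurance; traveler's 20% is $1,550.20. Cost to traveler: $2,196.20. OOP to date $2,380.20.
Claim 3 ($1,414): 20% coinsurance on $1,414 = $282.80. Traveler pays $282.80; OOP now $2,663.
Claim 4 ($948): deductible met; 20% of $948 = $189.60. Traveler pays $189.60; OOP now $2,852.60.

$189.60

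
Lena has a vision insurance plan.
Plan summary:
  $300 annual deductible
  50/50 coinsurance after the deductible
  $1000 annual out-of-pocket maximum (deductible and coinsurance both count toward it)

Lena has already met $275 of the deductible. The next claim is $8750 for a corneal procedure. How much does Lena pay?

Deductible still to meet: $300 − $275 = $25.
That leaves $8750 − $25 = $8725 for coinsurance.
Member's 50% share of $8725 is $4362.50.
Member responsibility before any cap: $25 + $4362.50 = $4387.50.
Adding $4387.50 to the $275 already spent would give $4662.50, which exceeds the $1000 cap; the member pays just $1000 − $275 = $725.

$725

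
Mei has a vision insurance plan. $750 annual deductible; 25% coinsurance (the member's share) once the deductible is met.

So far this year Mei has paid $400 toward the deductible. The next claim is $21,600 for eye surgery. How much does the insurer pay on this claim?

$15,937.50

Remaining deductible: $750 − $400 = $350.
The remaining $21,250 (= $21,600 − $350) moves to coinsurance.
Member's 25% share of $21,250 is $5,312.50.
Member responsibility: $350 + $5,312.50 = $5,662.50.
The insurer covers the remainder: $21,600 − $5,662.50 = $15,937.50.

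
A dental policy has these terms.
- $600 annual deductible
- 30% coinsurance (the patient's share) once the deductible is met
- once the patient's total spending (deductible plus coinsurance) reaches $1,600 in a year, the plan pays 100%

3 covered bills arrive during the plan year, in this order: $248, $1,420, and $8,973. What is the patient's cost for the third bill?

Claim 1 ($248): all of it applies to the deductible. Patient pays $248; OOP now $248.
Claim 2 ($1,420): $352 to deductible, leaving $1,068; 30% of $1,068 = $320.40. Cost to patient: $672.40. OOP to date $920.40.
Claim 3 ($8,973): deductible met; 30% of $8,973 = $2,691.90. OOP would hit $3,612.30 > $1,600, so the cap limits the patient to $1,600 − $920.40 = $679.60.

$679.60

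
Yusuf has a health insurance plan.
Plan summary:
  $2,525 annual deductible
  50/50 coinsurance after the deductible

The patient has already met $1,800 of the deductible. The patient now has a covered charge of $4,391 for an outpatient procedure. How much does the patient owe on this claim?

$1,800 of the $2,525 deductible is already met, leaving $725.
After the $725 deductible portion, $4,391 − $725 = $3,666 is subject to coinsurance.
Coinsurance: $3,666 × 50% = $1,833.
Patient responsibility: $725 + $1,833 = $2,558.

$2,558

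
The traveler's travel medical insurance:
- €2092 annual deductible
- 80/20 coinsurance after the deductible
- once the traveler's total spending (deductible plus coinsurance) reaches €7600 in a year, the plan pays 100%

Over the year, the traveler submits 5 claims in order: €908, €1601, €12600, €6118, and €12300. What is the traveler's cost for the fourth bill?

Claim 1 (€908): fully absorbed by the deductible. Traveler owes €908 (running OOP €908).
Claim 2 (€1601): €1184 to deductible, leaving €417; traveler's 20% is €83.40. Traveler pays €1267.40; OOP now €2175.40.
Claim 3 (€12600): deductible already satisfied, so traveler's share is 20% × €12600 = €2520. Traveler pays €2520; OOP now €4695.40.
Claim 4 (€6118): deductible met; 20% of €6118 = €1223.60. Traveler owes €1223.60 (running OOP €5919).

€1223.60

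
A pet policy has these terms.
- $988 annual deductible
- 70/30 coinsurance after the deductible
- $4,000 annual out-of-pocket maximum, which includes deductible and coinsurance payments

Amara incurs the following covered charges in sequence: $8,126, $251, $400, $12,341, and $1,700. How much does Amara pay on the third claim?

#1 ($8,126): $988 finishes the deductible; $7,138 goes to coinsurance; 30% of $7,138 = $2,141.40. Owner pays $3,129.40; OOP now $3,129.40.
#2 ($251): deductible met; 30% of $251 = $75.30. Cost to owner: $75.30. OOP to date $3,204.70.
#3 ($400): deductible met; 30% of $400 = $120. Owner owes $120 (running OOP $3,324.70).

$120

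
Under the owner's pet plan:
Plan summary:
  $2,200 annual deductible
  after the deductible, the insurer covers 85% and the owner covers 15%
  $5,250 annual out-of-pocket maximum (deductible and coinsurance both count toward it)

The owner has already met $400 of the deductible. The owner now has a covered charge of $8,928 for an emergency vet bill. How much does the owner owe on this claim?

Deductible still to meet: $2,200 − $400 = $1,800.
The remaining $7,128 (= $8,928 − $1,800) moves to coinsurance.
Owner's 15% share of $7,128 is $1,069.20.
Owner responsibility before any cap: $1,800 + $1,069.20 = $2,869.20.
Cumulative spending $400 + $2,869.20 = $3,269.20 stays under the $5,250 maximum.

$2,869.20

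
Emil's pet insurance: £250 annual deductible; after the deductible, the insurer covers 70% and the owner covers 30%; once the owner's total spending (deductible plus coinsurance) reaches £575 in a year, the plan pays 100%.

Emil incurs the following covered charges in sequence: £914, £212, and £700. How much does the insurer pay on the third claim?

#1 (£914): £250 to deductible, leaving £664; 30% of £664 = £199.20. Owner owes £449.20 (running OOP £449.20). Insurer: £914 − £449.20 = £464.80.
#2 (£212): deductible already satisfied, so owner's share is 30% × £212 = £63.60. Owner pays £63.60; OOP now £512.80. Plan pays £212 − £63.60 = £148.40.
#3 (£700): 30% coinsurance on £700 = £210. OOP would hit £722.80 > £575, so the cap limits the owner to £575 − £512.80 = £62.20. Insurer: £700 − £62.20 = £637.80.

£637.80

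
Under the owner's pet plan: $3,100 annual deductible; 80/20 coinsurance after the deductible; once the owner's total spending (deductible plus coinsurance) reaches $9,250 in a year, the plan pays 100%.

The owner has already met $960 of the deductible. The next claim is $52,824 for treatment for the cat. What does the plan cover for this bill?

$44,534

$960 of the $3,100 deductible is already met, leaving $2,140.
That leaves $52,824 − $2,140 = $50,684 for coinsurance.
Owner's 20% share of $50,684 is $10,136.80.
That puts the owner's cost at $2,140 + $10,136.80 = $12,276.80 before any cap.
Adding $12,276.80 to the $960 already spent would give $13,236.80, which exceeds the $9,250 cap; the owner pays just $9,250 − $960 = $8,290.
The plan picks up $52,824 − $8,290 = $44,534.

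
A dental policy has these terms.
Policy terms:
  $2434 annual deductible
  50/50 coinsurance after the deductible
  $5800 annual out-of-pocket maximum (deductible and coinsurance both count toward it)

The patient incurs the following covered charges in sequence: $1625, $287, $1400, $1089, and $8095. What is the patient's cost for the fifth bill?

#1 ($1625): fully absorbed by the deductible. Cost to patient: $1625. OOP to date $1625.
#2 ($287): all of it applies to the deductible. Patient owes $287 (running OOP $1912).
#3 ($1400): $522 finishes the deductible; $878 goes to coinsurance; patient's 50% is $439. Cost to patient: $961. OOP to date $2873.
#4 ($1089): deductible already satisfied, so patient's share is 50% × $1089 = $544.50. Cost to patient: $544.50. OOP to date $3417.50.
#5 ($8095): 50% coinsurance on $8095 = $4047.50. Adding that to $3417.50 gives $7465, past the $5800 cap; patient pays only $5800 − $3417.50 = $2382.50.

$2382.50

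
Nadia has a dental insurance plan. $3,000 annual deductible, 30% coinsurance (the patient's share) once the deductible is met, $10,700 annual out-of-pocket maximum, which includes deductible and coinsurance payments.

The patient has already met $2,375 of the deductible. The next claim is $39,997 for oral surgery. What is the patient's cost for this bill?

$8,325

Remaining deductible: $3,000 − $2,375 = $625.
That leaves $39,997 − $625 = $39,372 for coinsurance.
Patient's 30% share of $39,372 is $11,811.60.
Patient responsibility before any cap: $625 + $11,811.60 = $12,436.60.
That would bring total out-of-pocket to $14,811.60, past the $10,700 cap. The patient is capped at $10,700 − $2,375 = $8,325 on this claim.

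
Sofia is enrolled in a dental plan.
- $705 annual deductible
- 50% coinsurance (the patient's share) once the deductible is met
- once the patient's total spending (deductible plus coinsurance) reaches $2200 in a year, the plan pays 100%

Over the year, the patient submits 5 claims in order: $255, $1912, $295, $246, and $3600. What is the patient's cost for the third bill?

Claim 1 — $255: all of it applies to the deductible. Cost to patient: $255. OOP to date $255.
Claim 2 — $1912: $450 finishes the deductible; $1462 goes to coinsurance; coinsurance $1462 × 50% = $731. Patient owes $1181 (running OOP $1436).
Claim 3 — $295: 50% coinsurance on $295 = $147.50. Patient pays $147.50; OOP now $1583.50.

$147.50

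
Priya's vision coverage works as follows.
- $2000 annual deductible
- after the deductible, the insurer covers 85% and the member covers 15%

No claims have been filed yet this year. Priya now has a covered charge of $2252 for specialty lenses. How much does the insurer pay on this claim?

$214.20

The full $2000 deductible is still open; $2000 of this bill applies to it.
That leaves $2252 − $2000 = $252 for coinsurance.
Coinsurance: $252 × 15% = $37.80.
That puts the member's cost at $2000 + $37.80 = $2037.80.
Insurer pays the balance: $2252 − $2037.80 = $214.20.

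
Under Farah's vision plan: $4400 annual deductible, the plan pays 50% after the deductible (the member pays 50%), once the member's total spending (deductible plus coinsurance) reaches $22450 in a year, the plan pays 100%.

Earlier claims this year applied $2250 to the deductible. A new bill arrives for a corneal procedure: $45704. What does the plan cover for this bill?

$25504

$2250 of the $4400 deductible is already met, leaving $2150.
After the $2150 deductible portion, $45704 − $2150 = $43554 is subject to coinsurance.
Coinsurance: $43554 × 50% = $21777.
That puts the member's cost at $2150 + $21777 = $23927 before any cap.
That would bring total out-of-pocket to $26177, past the $22450 cap. The member is capped at $22450 − $2250 = $20200 on this claim.
Insurer pays the balance: $45704 − $20200 = $25504.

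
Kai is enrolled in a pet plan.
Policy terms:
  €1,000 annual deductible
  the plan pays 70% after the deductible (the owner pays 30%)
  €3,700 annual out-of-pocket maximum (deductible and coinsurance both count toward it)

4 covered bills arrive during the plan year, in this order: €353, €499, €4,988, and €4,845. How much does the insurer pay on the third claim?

#1 (€353): all of it applies to the deductible. Owner pays €353; OOP now €353. Plan pays €353 − €353 = €0.
#2 (€499): all of it applies to the deductible. Owner pays €499; OOP now €852. Plan pays €499 − €499 = €0.
#3 (€4,988): €148 to deductible, leaving €4,840; owner's 30% is €1,452. Owner pays €1,600; OOP now €2,452. Insurer: €4,988 − €1,600 = €3,388.

€3,388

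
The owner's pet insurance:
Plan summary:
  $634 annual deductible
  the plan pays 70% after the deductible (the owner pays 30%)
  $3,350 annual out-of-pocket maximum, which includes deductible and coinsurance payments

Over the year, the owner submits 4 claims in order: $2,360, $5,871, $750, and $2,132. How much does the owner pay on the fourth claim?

Claim 1 ($2,360): $634 to deductible, leaving $1,726; coinsurance $1,726 × 30% = $517.80. Owner pays $1,151.80; OOP now $1,151.80.
Claim 2 ($5,871): 30% coinsurance on $5,871 = $1,761.30. Cost to owner: $1,761.30. OOP to date $2,913.10.
Claim 3 ($750): deductible met; 30% of $750 = $225. Owner owes $225 (running OOP $3,138.10).
Claim 4 ($2,132): deductible already satisfied, so owner's share is 30% × $2,132 = $639.60. Adding that to $3,138.10 gives $3,777.70, past the $3,350 cap; owner pays only $3,350 − $3,138.10 = $211.90.

$211.90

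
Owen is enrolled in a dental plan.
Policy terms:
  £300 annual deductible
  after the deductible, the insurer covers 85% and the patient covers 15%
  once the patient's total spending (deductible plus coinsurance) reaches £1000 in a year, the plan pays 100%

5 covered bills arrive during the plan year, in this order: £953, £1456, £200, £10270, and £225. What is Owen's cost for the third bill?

Claim 1 — £953: £300 finishes the deductible; £653 goes to coinsurance; coinsurance £653 × 15% = £97.95. Patient pays £397.95; OOP now £397.95.
Claim 2 — £1456: 15% coinsurance on £1456 = £218.40. Cost to patient: £218.40. OOP to date £616.35.
Claim 3 — £200: deductible already satisfied, so patient's share is 15% × £200 = £30. Cost to patient: £30. OOP to date £646.35.

£30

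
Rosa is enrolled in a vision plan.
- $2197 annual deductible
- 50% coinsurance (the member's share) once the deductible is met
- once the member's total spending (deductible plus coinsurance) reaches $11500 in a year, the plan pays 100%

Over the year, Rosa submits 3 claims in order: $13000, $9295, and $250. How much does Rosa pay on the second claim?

Claim 1 ($13000): $2197 to deductible, leaving $10803; 50% of $10803 = $5401.50. Member pays $7598.50; OOP now $7598.50.
Claim 2 ($9295): deductible already satisfied, so member's share is 50% × $9295 = $4647.50. Adding that to $7598.50 gives $12246, past the $11500 cap; member pays only $11500 − $7598.50 = $3901.50.

$3901.50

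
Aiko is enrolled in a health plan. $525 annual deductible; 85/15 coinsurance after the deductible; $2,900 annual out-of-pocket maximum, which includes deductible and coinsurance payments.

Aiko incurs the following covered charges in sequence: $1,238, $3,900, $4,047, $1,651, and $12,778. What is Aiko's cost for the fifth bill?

$828.35

Claim 1 ($1,238): $525 finishes the deductible; $713 goes to coinsurance; coinsurance $713 × 15% = $106.95. Patient owes $631.95 (running OOP $631.95).
Claim 2 ($3,900): deductible met; 15% of $3,900 = $585. Patient pays $585; OOP now $1,216.95.
Claim 3 ($4,047): 15% coinsurance on $4,047 = $607.05. Patient owes $607.05 (running OOP $1,824).
Claim 4 ($1,651): 15% coinsurance on $1,651 = $247.65. Patient owes $247.65 (running OOP $2,071.65).
Claim 5 ($12,778): deductible met; 15% of $12,778 = $1,916.70. That would push OOP to $3,988.35, over the $2,900 cap, so patient pays $2,900 − $2,071.65 = $828.35.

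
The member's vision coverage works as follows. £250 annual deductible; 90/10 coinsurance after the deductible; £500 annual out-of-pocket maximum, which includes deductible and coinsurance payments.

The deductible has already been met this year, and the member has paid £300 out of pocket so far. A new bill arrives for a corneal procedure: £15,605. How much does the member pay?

£200

With the deductible met, the entire £15,605 is subject to coinsurance.
10% of £15,605 = £1,560.50 falls to the member.
That would bring total out-of-pocket to £1,860.50, past the £500 cap. The member is capped at £500 − £300 = £200 on this claim.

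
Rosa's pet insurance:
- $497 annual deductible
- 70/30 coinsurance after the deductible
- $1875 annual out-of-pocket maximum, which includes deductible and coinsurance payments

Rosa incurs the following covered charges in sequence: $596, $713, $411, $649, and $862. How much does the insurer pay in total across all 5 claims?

Bill 1, $596: $497 finishes the deductible; $99 goes to coinsurance; 30% of $99 = $29.70. Owner pays $526.70; OOP now $526.70. Insurer: $596 − $526.70 = $69.30.
Bill 2, $713: deductible already satisfied, so owner's share is 30% × $713 = $213.90. Cost to owner: $213.90. OOP to date $740.60. Plan pays $713 − $213.90 = $499.10.
Bill 3, $411: 30% coinsurance on $411 = $123.30. Cost to owner: $123.30. OOP to date $863.90. Insurer: $411 − $123.30 = $287.70.
Bill 4, $649: 30% coinsurance on $649 = $194.70. Owner pays $194.70; OOP now $1058.60. Insurer: $649 − $194.70 = $454.30.
Bill 5, $862: 30% coinsurance on $862 = $258.60. Cost to owner: $258.60. OOP to date $1317.20. Plan pays $862 − $258.60 = $603.40.
Insurer total = bills − owner's total = $3231 − $1317.20 = $1913.80.

$1913.80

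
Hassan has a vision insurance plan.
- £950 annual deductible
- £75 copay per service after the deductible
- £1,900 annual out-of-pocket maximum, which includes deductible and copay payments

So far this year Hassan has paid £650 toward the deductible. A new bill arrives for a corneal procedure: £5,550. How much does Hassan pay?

£375

Deductible still to meet: £950 − £650 = £300.
That leaves £5,550 − £300 = £5,250 for the copay.
Copay on this service: £75.
That puts the member's cost at £300 + £75 = £375 before any cap.
Year-to-date out-of-pocket becomes £650 + £375 = £1,025, still under the £1,900 maximum, so no cap applies.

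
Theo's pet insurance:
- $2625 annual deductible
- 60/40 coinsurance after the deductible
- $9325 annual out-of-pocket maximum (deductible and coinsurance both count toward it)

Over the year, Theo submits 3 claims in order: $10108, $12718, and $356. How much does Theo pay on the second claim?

$3706.80

Claim 1 ($10108): $2625 to deductible, leaving $7483; owner's 40% is $2993.20. Owner owes $5618.20 (running OOP $5618.20).
Claim 2 ($12718): deductible met; 40% of $12718 = $5087.20. That would push OOP to $10705.40, over the $9325 cap, so owner pays $9325 − $5618.20 = $3706.80.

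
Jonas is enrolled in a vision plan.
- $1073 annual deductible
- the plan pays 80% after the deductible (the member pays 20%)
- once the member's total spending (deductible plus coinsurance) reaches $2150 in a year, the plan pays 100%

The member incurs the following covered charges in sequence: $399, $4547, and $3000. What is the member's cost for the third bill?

Claim 1 ($399): entire amount goes to the deductible. Member owes $399 (running OOP $399).
Claim 2 ($4547): $674 to deductible, leaving $3873; coinsurance $3873 × 20% = $774.60. Cost to member: $1448.60. OOP to date $1847.60.
Claim 3 ($3000): deductible met; 20% of $3000 = $600. That would push OOP to $2447.60, over the $2150 cap, so member pays $2150 − $1847.60 = $302.40.

$302.40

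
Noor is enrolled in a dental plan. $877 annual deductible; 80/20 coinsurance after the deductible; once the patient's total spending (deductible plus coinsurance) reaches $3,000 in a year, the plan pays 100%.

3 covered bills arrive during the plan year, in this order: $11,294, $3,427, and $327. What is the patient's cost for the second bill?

#1 ($11,294): deductible takes $877, $10,417 remains; 20% of $10,417 = $2,083.40. Patient owes $2,960.40 (running OOP $2,960.40).
#2 ($3,427): 20% coinsurance on $3,427 = $685.40. Adding that to $2,960.40 gives $3,645.80, past the $3,000 cap; patient pays only $3,000 − $2,960.40 = $39.60.

$39.60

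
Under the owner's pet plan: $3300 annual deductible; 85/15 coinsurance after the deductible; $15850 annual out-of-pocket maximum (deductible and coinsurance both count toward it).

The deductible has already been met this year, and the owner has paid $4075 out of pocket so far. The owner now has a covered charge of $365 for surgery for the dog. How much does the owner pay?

$54.75

The deductible is already satisfied, so the full bill goes to coinsurance.
Coinsurance: $365 × 15% = $54.75.
Cumulative spending $4075 + $54.75 = $4129.75 stays under the $15850 maximum.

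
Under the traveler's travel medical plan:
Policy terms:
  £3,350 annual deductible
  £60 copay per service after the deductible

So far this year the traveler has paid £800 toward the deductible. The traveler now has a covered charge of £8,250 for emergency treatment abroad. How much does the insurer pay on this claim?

£5,640

Deductible still to meet: £3,350 − £800 = £2,550.
The remaining £5,700 (= £8,250 − £2,550) moves to the copay.
Copay on this service: £60.
Traveler responsibility: £2,550 + £60 = £2,610.
The plan picks up £8,250 − £2,610 = £5,640.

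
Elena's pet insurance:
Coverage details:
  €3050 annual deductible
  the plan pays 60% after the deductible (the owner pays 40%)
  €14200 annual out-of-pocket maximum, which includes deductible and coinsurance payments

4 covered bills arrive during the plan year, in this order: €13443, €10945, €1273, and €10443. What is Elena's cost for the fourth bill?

€2105.60

Claim 1 — €13443: deductible takes €3050, €10393 remains; coinsurance €10393 × 40% = €4157.20. Owner pays €7207.20; OOP now €7207.20.
Claim 2 — €10945: deductible met; 40% of €10945 = €4378. Owner owes €4378 (running OOP €11585.20).
Claim 3 — €1273: deductible already satisfied, so owner's share is 40% × €1273 = €509.20. Cost to owner: €509.20. OOP to date €12094.40.
Claim 4 — €10443: deductible already satisfied, so owner's share is 40% × €10443 = €4177.20. Adding that to €12094.40 gives €16271.60, past the €14200 cap; owner pays only €14200 − €12094.40 = €2105.60.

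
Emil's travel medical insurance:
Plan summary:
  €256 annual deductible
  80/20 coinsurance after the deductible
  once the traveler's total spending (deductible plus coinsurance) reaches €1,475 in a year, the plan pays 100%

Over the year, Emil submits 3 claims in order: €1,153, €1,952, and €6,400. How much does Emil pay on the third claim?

€649.20

Claim 1 — €1,153: deductible takes €256, €897 remains; coinsurance €897 × 20% = €179.40. Traveler owes €435.40 (running OOP €435.40).
Claim 2 — €1,952: deductible met; 20% of €1,952 = €390.40. Cost to traveler: €390.40. OOP to date €825.80.
Claim 3 — €6,400: deductible met; 20% of €6,400 = €1,280. Adding that to €825.80 gives €2,105.80, past the €1,475 cap; traveler pays only €1,475 − €825.80 = €649.20.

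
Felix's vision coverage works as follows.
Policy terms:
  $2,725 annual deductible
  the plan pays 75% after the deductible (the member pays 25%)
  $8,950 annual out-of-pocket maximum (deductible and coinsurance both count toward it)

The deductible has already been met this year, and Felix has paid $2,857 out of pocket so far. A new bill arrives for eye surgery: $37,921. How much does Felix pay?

With the deductible met, the entire $37,921 is subject to coinsurance.
Member's 25% share of $37,921 is $9,480.25.
Adding $9,480.25 to the $2,857 already spent would give $12,337.25, which exceeds the $8,950 cap; the member pays just $8,950 − $2,857 = $6,093.

$6,093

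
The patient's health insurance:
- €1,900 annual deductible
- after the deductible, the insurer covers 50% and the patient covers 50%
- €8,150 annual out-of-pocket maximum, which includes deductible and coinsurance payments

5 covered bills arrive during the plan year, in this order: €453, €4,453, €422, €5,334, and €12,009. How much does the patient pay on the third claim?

Bill 1, €453: all of it applies to the deductible. Cost to patient: €453. OOP to date €453.
Bill 2, €4,453: €1,447 to deductible, leaving €3,006; patient's 50% is €1,503. Cost to patient: €2,950. OOP to date €3,403.
Bill 3, €422: 50% coinsurance on €422 = €211. Patient pays €211; OOP now €3,614.

€211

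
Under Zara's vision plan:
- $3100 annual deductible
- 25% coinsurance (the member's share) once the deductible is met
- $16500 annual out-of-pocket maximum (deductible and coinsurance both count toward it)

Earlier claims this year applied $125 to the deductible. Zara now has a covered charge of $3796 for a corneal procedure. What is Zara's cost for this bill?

$3180.25

$125 of the $3100 deductible is already met, leaving $2975.
The remaining $821 (= $3796 − $2975) moves to coinsurance.
25% of $821 = $205.25 falls to the member.
That puts the member's cost at $2975 + $205.25 = $3180.25 before any cap.
Year-to-date out-of-pocket becomes $125 + $3180.25 = $3305.25, still under the $16500 maximum, so no cap applies.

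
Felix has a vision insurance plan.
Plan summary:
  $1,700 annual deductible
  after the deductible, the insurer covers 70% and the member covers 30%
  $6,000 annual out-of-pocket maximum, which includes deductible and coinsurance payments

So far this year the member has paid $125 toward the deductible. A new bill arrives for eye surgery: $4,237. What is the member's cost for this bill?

$2,373.60

$125 of the $1,700 deductible is already met, leaving $1,575.
That leaves $4,237 − $1,575 = $2,662 for coinsurance.
Coinsurance: $2,662 × 30% = $798.60.
Member responsibility before any cap: $1,575 + $798.60 = $2,373.60.
Cumulative spending $125 + $2,373.60 = $2,498.60 stays under the $6,000 maximum.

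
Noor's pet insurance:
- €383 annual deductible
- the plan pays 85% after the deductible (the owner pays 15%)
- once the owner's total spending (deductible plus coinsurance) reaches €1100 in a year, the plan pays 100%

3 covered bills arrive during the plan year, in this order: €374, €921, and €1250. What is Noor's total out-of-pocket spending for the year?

€707.30

Claim 1 (€374): entire amount goes to the deductible. Owner owes €374 (running OOP €374).
Claim 2 (€921): €9 finishes the deductible; €912 goes to coinsurance; 15% of €912 = €136.80. Owner pays €145.80; OOP now €519.80.
Claim 3 (€1250): 15% coinsurance on €1250 = €187.50. Owner owes €187.50 (running OOP €707.30).
Summing the owner's payments: €374 + €145.80 + €187.50 = €707.30.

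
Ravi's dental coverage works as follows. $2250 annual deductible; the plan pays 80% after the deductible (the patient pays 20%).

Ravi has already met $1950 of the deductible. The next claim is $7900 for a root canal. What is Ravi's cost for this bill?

$1820

$1950 of the $2250 deductible is already met, leaving $300.
That leaves $7900 − $300 = $7600 for coinsurance.
Coinsurance: $7600 × 20% = $1520.
So the patient owes $300 + $1520 = $1820.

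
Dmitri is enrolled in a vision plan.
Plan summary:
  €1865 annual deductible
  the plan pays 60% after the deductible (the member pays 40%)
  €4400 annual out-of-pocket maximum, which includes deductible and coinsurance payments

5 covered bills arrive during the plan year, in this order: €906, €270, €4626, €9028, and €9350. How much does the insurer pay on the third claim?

Claim 1 (€906): all of it applies to the deductible. Member owes €906 (running OOP €906). Insurer: €906 − €906 = €0.
Claim 2 (€270): entire amount goes to the deductible. Member owes €270 (running OOP €1176). Plan pays €270 − €270 = €0.
Claim 3 (€4626): €689 to deductible, leaving €3937; member's 40% is €1574.80. Member owes €2263.80 (running OOP €3439.80). Plan pays €4626 − €2263.80 = €2362.20.

€2362.20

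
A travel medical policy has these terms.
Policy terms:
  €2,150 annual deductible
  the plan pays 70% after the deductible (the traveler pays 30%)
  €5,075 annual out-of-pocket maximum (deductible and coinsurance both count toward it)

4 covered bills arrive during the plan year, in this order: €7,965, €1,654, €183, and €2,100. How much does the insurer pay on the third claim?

€128.10

Claim 1 (€7,965): €2,150 finishes the deductible; €5,815 goes to coinsurance; 30% of €5,815 = €1,744.50. Traveler owes €3,894.50 (running OOP €3,894.50). Plan pays €7,965 − €3,894.50 = €4,070.50.
Claim 2 (€1,654): 30% coinsurance on €1,654 = €496.20. Traveler pays €496.20; OOP now €4,390.70. Insurer: €1,654 − €496.20 = €1,157.80.
Claim 3 (€183): 30% coinsurance on €183 = €54.90. Traveler owes €54.90 (running OOP €4,445.60). Plan pays €183 − €54.90 = €128.10.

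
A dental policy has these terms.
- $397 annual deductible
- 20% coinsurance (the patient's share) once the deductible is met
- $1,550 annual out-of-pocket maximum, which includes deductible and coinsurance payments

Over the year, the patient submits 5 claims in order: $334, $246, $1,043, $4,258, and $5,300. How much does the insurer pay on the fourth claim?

$3,406.40

Claim 1 ($334): entire amount goes to the deductible. Cost to patient: $334. OOP to date $334. Plan pays $334 − $334 = $0.
Claim 2 ($246): deductible takes $63, $183 remains; 20% of $183 = $36.60. Cost to patient: $99.60. OOP to date $433.60. Insurer: $246 − $99.60 = $146.40.
Claim 3 ($1,043): 20% coinsurance on $1,043 = $208.60. Patient owes $208.60 (running OOP $642.20). Plan pays $1,043 − $208.60 = $834.40.
Claim 4 ($4,258): deductible met; 20% of $4,258 = $851.60. Patient pays $851.60; OOP now $1,493.80. Plan pays $4,258 − $851.60 = $3,406.40.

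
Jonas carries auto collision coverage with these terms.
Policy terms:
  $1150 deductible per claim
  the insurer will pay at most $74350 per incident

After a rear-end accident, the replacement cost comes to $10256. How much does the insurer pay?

$9106

Subtract the deductible: $10256 − $1150 = $9106.
That's under the $74350 cap, so the insurer reimburses the full $9106.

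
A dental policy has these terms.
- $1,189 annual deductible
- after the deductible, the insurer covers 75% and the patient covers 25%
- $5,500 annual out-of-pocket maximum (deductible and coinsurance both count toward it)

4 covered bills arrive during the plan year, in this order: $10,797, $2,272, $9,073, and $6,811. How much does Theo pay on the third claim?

Bill 1, $10,797: $1,189 finishes the deductible; $9,608 goes to coinsurance; patient's 25% is $2,402. Patient pays $3,591; OOP now $3,591.
Bill 2, $2,272: deductible already satisfied, so patient's share is 25% × $2,272 = $568. Patient pays $568; OOP now $4,159.
Bill 3, $9,073: deductible already satisfied, so patient's share is 25% × $9,073 = $2,268.25. That would push OOP to $6,427.25, over the $5,500 cap, so patient pays $5,500 − $4,159 = $1,341.

$1,341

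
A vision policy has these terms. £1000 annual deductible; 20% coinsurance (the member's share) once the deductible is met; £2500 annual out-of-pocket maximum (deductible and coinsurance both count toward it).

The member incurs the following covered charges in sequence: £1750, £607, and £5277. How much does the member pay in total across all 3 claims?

£2326.80

Claim 1 — £1750: £1000 to deductible, leaving £750; coinsurance £750 × 20% = £150. Cost to member: £1150. OOP to date £1150.
Claim 2 — £607: deductible met; 20% of £607 = £121.40. Member owes £121.40 (running OOP £1271.40).
Claim 3 — £5277: deductible already satisfied, so member's share is 20% × £5277 = £1055.40. Cost to member: £1055.40. OOP to date £2326.80.
Total paid by the member: £1150 + £121.40 + £1055.40 = £2326.80.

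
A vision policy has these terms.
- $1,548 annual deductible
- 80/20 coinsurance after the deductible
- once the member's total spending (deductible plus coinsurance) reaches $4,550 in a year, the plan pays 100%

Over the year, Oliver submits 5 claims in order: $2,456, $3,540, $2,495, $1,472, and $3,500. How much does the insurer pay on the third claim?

$1,996

Bill 1, $2,456: $1,548 to deductible, leaving $908; member's 20% is $181.60. Cost to member: $1,729.60. OOP to date $1,729.60. Plan pays $2,456 − $1,729.60 = $726.40.
Bill 2, $3,540: 20% coinsurance on $3,540 = $708. Member pays $708; OOP now $2,437.60. Plan pays $3,540 − $708 = $2,832.
Bill 3, $2,495: deductible met; 20% of $2,495 = $499. Cost to member: $499. OOP to date $2,936.60. Insurer: $2,495 − $499 = $1,996.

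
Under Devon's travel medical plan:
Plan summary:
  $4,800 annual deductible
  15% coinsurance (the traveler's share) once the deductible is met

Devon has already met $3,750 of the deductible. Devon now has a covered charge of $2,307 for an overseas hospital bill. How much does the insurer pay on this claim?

$1,068.45

Deductible still to meet: $4,800 − $3,750 = $1,050.
After the $1,050 deductible portion, $2,307 − $1,050 = $1,257 is subject to coinsurance.
15% of $1,257 = $188.55 falls to the traveler.
Traveler responsibility: $1,050 + $188.55 = $1,238.55.
The plan picks up $2,307 − $1,238.55 = $1,068.45.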